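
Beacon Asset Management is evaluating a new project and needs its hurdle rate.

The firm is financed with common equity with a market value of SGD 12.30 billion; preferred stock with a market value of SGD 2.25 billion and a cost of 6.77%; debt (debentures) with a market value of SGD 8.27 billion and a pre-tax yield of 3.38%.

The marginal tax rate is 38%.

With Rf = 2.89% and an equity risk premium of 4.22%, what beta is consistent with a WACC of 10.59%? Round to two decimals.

Total capital V = 12.3 + 2.25 + 8.27 = 22.82.
Equity weight = 12.3/22.82 = 0.5390.
Preferred weight = 2.25/22.82 = 0.0986.
Debentures weight = 8.27/22.82 = 0.3624.
Debt contribution = 0.3624 × 3.38% × (1 − 38%) = 0.7594%.
Preferred contribution = 0.0986 × 6.77% = 0.6675%.
Required equity contribution = 10.59% − 1.4270% = 9.1630%  ⇒  Re = 17.0001%.
CAPM: 17.0001% = 2.89% + β × 4.22%  ⇒  β = 3.3436.

3.34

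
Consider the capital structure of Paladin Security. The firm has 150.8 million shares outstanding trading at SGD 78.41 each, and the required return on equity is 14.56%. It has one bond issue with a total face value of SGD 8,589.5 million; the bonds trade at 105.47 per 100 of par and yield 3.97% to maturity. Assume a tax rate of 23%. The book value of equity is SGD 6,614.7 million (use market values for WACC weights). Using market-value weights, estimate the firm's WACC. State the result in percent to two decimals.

9.57%

Market value of equity E = 78.41 × 150.8m = 11824.228m. Market value of debt D = 8589.5m × 105.47/100 = 9059.34565m.
Total capital V = 11824.228 + 9059.34565 = 20883.57365.
Equity: weight = 11824.228/20883.57365 = 0.5662; cost = 14.56%.
Bonds outstanding: weight = 9059.34565/20883.57365 = 0.4338; after-tax cost = 3.97% × (1 − 23%) = 3.0569%.
WACC = 0.5662 × 14.5600% + 0.4338 × 3.0569% = 9.5699%.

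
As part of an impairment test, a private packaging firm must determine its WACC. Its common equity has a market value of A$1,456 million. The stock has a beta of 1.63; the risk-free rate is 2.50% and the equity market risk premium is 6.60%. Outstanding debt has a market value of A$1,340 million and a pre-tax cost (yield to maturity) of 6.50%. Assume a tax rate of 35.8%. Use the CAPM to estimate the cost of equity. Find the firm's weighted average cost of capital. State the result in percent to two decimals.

8.90%

Cost of equity via CAPM: Re = 2.5% + 1.63 × 6.6% = 13.2580%.
Total capital V = 1456 + 1340 = 2796.
Equity: weight = 1456/2796 = 0.5207; cost = 13.258%.
Debt: weight = 1340/2796 = 0.4793; after-tax cost = 6.5% × (1 − 35.8%) = 4.1730%.
WACC = 0.5207 × 13.2580% + 0.4793 × 4.1730% = 8.9040%.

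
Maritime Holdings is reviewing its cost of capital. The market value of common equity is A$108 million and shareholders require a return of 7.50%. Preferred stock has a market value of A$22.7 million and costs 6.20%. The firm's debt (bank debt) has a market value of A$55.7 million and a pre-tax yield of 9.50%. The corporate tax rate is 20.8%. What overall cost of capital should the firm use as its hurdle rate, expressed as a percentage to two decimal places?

Total capital V = 108 + 22.7 + 55.7 = 186.4.
Equity: weight = 108/186.4 = 0.5794; cost = 7.5%.
Preferred: weight = 22.7/186.4 = 0.1218; cost = 6.2%.
Bank debt: weight = 55.7/186.4 = 0.2988; after-tax cost = 9.5% × (1 − 20.8%) = 7.5240%.
WACC = 0.5794 × 7.5000% + 0.1218 × 6.2000% + 0.2988 × 7.5240% = 7.3489%.

7.35%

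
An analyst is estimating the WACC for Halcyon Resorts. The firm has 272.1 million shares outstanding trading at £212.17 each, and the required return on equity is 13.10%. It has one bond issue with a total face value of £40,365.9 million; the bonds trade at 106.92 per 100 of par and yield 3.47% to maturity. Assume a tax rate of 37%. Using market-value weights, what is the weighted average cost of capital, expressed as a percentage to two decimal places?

Market value of equity E = 212.17 × 272.1m = 57731.457m. Market value of debt D = 40365.9m × 106.92/100 = 43159.22028m.
Total capital V = 57731.457 + 43159.22028 = 100890.67728.
Equity: weight = 57731.457/100890.67728 = 0.5722; cost = 13.1%.
Bonds outstanding: weight = 43159.22028/100890.67728 = 0.4278; after-tax cost = 3.47% × (1 − 37%) = 2.1861%.
WACC = 0.5722 × 13.1000% + 0.4278 × 2.1861% = 8.4312%.

8.43%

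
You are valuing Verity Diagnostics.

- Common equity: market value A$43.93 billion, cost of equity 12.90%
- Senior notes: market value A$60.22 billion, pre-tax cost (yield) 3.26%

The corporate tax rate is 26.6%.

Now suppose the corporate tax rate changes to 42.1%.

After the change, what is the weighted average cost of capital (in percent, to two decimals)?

6.53%

After the change:
Total capital V = 43.93 + 60.22 = 104.15.
Equity: weight = 43.93/104.15 = 0.4218; cost = 12.9%.
Senior notes: weight = 60.22/104.15 = 0.5782; after-tax cost = 3.26% × (1 − 42.1%) = 1.8875%.
WACC = 0.4218 × 12.9000% + 0.5782 × 1.8875% = 6.5325%.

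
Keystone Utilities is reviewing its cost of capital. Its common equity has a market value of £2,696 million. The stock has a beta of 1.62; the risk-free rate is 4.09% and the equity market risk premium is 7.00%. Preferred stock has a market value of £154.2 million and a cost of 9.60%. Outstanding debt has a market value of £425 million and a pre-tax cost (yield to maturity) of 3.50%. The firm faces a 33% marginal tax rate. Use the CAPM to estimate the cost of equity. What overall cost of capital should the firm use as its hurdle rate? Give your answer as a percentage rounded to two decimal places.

Cost of equity via CAPM: Re = 4.09% + 1.62 × 7.0% = 15.4300%.
Total capital V = 2696 + 154.2 + 425 = 3275.2.
Equity: weight = 2696/3275.2 = 0.8232; cost = 15.43%.
Preferred: weight = 154.2/3275.2 = 0.0471; cost = 9.6%.
Debt: weight = 425/3275.2 = 0.1298; after-tax cost = 3.5% × (1 − 33%) = 2.3450%.
WACC = 0.8232 × 15.4300% + 0.0471 × 9.6000% + 0.1298 × 2.3450% = 13.4576%.

13.46%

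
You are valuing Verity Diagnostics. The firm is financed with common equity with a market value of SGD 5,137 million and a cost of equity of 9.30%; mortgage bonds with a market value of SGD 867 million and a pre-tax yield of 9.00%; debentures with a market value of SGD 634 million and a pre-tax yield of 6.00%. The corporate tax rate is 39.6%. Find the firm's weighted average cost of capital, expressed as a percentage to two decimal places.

Total capital V = 5137 + 867 + 634 = 6638.
Equity: weight = 5137/6638 = 0.7739; cost = 9.3%.
Mortgage bonds: weight = 867/6638 = 0.1306; after-tax cost = 9% × (1 − 39.6%) = 5.4360%.
Debentures: weight = 634/6638 = 0.0955; after-tax cost = 6% × (1 − 39.6%) = 3.6240%.
WACC = 0.7739 × 9.3000% + 0.1306 × 5.4360% + 0.0955 × 3.6240% = 8.2532%.

8.25%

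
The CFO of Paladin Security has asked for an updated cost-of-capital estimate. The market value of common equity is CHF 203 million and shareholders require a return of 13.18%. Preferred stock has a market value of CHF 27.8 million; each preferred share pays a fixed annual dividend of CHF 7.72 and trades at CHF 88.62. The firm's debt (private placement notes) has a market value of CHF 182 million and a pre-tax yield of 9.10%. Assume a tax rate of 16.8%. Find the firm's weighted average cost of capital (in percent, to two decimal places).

Cost of preferred: Rp = 7.72 / 88.62 = 8.7114%.
Total capital V = 203 + 27.8 + 182 = 412.8.
Equity: weight = 203/412.8 = 0.4918; cost = 13.18%.
Preferred: weight = 27.8/412.8 = 0.0673; cost = 8.7114%.
Private placement notes: weight = 182/412.8 = 0.4409; after-tax cost = 9.1% × (1 − 16.8%) = 7.5712%.
WACC = 0.4918 × 13.1800% + 0.0673 × 8.7114% + 0.4409 × 7.5712% = 10.4062%.

10.41%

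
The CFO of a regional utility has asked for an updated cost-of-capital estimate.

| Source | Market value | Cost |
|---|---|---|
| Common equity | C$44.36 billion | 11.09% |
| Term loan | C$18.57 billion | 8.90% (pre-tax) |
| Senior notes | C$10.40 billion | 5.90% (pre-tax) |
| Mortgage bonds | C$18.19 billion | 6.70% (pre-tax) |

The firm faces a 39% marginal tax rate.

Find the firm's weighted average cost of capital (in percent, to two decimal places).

7.70%

Total capital V = 44.36 + 18.57 + 10.4 + 18.19 = 91.52.
Equity: weight = 44.36/91.52 = 0.4847; cost = 11.09%.
Term loan: weight = 18.57/91.52 = 0.2029; after-tax cost = 8.9% × (1 − 39%) = 5.4290%.
Senior notes: weight = 10.4/91.52 = 0.1136; after-tax cost = 5.9% × (1 − 39%) = 3.5990%.
Mortgage bonds: weight = 18.19/91.52 = 0.1988; after-tax cost = 6.7% × (1 − 39%) = 4.0870%.
WACC = 0.4847 × 11.0900% + 0.2029 × 5.4290% + 0.1136 × 3.5990% + 0.1988 × 4.0870% = 7.6982%.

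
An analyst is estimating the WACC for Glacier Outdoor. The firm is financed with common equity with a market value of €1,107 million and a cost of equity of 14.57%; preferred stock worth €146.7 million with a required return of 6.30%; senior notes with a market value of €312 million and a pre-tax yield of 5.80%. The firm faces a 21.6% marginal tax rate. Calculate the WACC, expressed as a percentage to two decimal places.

Total capital V = 1107 + 146.7 + 312 = 1565.7.
Equity: weight = 1107/1565.7 = 0.7070; cost = 14.57%.
Preferred: weight = 146.7/1565.7 = 0.0937; cost = 6.3%.
Senior notes: weight = 312/1565.7 = 0.1993; after-tax cost = 5.8% × (1 − 21.6%) = 4.5472%.
WACC = 0.7070 × 14.5700% + 0.0937 × 6.3000% + 0.1993 × 4.5472% = 11.7979%.

11.80%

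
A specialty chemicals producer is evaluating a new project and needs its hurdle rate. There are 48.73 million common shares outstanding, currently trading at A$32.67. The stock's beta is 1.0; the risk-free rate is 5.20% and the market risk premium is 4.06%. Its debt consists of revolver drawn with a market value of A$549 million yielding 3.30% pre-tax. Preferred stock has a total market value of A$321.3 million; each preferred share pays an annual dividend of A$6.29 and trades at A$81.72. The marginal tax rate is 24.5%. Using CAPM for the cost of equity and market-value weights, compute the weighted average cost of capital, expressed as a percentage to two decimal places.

Cost of equity via CAPM: Re = 5.2% + 1.0 × 4.06% = 9.2600%.
Cost of preferred: Rp = 6.29 / 81.72 = 7.6970%.
Market value of equity E = 32.67 × 48.73m = 1592.0091m.
Total capital V = 1592.0091 + 321.3 + 549 = 2462.3091.
Equity: weight = 1592.0091/2462.3091 = 0.6466; cost = 9.26%.
Preferred: weight = 321.3/2462.3091 = 0.1305; cost = 7.697%.
Revolver drawn: weight = 549/2462.3091 = 0.2230; after-tax cost = 3.3% × (1 − 24.5%) = 2.4915%.
WACC = 0.6466 × 9.2600% + 0.1305 × 7.6970% + 0.2230 × 2.4915% = 7.5469%.

7.55%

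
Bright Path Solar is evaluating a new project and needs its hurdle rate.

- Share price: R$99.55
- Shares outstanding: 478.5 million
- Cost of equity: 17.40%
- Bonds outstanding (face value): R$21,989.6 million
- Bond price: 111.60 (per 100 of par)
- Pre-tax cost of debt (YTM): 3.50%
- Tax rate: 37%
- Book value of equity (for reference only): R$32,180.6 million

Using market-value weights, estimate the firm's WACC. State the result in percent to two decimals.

12.23%

Market value of equity E = 99.55 × 478.5m = 47634.675m. Market value of debt D = 21989.6m × 111.6/100 = 24540.3936m.
Total capital V = 47634.675 + 24540.3936 = 72175.0686.
Equity: weight = 47634.675/72175.0686 = 0.6600; cost = 17.4%.
Bonds outstanding: weight = 24540.3936/72175.0686 = 0.3400; after-tax cost = 3.5% × (1 − 37%) = 2.2050%.
WACC = 0.6600 × 17.4000% + 0.3400 × 2.2050% = 12.2335%.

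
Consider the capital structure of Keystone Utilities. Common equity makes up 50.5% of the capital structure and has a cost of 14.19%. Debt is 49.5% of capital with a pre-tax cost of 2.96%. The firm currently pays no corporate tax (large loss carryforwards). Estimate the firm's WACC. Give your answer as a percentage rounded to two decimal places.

After-tax cost of debt = 2.96% × (1 − 0%) = 2.9600%.
WACC = 0.505 × 14.1900% + 0.495 × 2.9600% = 8.6311%.

8.63%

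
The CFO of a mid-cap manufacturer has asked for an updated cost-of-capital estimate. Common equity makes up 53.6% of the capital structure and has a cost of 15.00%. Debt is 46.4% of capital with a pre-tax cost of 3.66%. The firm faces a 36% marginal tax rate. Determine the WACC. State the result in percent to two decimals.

After-tax cost of debt = 3.66% × (1 − 36%) = 2.3424%.
WACC = 0.536 × 15.0000% + 0.464 × 2.3424% = 9.1269%.

9.13%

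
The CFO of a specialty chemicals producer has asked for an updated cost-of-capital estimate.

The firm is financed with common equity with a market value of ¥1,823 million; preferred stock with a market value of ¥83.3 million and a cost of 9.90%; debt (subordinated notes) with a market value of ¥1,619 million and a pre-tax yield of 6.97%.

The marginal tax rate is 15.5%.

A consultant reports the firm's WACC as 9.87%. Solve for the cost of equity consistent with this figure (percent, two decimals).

13.40%

Total capital V = 1823 + 83.3 + 1619 = 3525.3.
Equity weight = 1823/3525.3 = 0.5171.
Preferred weight = 83.3/3525.3 = 0.0236.
Subordinated notes weight = 1619/3525.3 = 0.4593.
Debt contribution = 0.4593 × 6.97% × (1 − 15.5%) = 2.7048%.
Preferred contribution = 0.0236 × 9.9% = 0.2339%.
Required equity contribution = 9.87% − 2.9388% = 6.9312%.
Re = 6.9312% / 0.5171 = 13.4036%.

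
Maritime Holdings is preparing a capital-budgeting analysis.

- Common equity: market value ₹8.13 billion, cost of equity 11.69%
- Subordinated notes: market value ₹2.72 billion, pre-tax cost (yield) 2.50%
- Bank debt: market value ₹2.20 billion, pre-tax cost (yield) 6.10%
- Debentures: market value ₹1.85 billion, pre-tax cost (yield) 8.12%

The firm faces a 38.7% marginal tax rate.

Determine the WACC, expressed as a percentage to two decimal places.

Total capital V = 8.13 + 2.72 + 2.2 + 1.85 = 14.9.
Equity: weight = 8.13/14.9 = 0.5456; cost = 11.69%.
Subordinated notes: weight = 2.72/14.9 = 0.1826; after-tax cost = 2.5% × (1 − 38.7%) = 1.5325%.
Bank debt: weight = 2.2/14.9 = 0.1477; after-tax cost = 6.1% × (1 − 38.7%) = 3.7393%.
Debentures: weight = 1.85/14.9 = 0.1242; after-tax cost = 8.12% × (1 − 38.7%) = 4.9776%.
WACC = 0.5456 × 11.6900% + 0.1826 × 1.5325% + 0.1477 × 3.7393% + 0.1242 × 4.9776% = 7.8284%.

7.83%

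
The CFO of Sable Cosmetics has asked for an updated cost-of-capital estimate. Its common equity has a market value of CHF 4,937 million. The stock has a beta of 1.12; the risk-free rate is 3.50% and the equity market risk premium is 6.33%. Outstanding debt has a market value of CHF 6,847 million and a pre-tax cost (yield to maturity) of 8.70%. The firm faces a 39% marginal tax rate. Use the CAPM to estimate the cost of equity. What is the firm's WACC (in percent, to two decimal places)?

7.52%

Cost of equity via CAPM: Re = 3.5% + 1.12 × 6.33% = 10.5896%.
Total capital V = 4937 + 6847 = 11784.
Equity: weight = 4937/11784 = 0.4190; cost = 10.5896%.
Debt: weight = 6847/11784 = 0.5810; after-tax cost = 8.7% × (1 − 39%) = 5.3070%.
WACC = 0.4190 × 10.5896% + 0.5810 × 5.3070% = 7.5202%.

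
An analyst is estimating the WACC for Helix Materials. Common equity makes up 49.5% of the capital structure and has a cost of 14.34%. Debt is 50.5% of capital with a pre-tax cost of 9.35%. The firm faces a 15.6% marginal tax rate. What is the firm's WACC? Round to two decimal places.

11.08%

After-tax cost of debt = 9.35% × (1 − 15.6%) = 7.8914%.
WACC = 0.495 × 14.3400% + 0.505 × 7.8914% = 11.0835%.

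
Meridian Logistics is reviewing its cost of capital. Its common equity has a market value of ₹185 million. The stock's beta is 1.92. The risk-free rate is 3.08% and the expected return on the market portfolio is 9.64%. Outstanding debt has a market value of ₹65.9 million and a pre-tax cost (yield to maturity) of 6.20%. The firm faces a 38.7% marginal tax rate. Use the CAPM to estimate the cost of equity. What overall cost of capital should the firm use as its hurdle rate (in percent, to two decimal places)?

Market risk premium = 9.64% − 3.08% = 6.56%.
Cost of equity via CAPM: Re = 3.08% + 1.92 × 6.56% = 15.6752%.
Total capital V = 185 + 65.9 = 250.9.
Equity: weight = 185/250.9 = 0.7373; cost = 15.6752%.
Debt: weight = 65.9/250.9 = 0.2627; after-tax cost = 6.2% × (1 − 38.7%) = 3.8006%.
WACC = 0.7373 × 15.6752% + 0.2627 × 3.8006% = 12.5563%.

12.56%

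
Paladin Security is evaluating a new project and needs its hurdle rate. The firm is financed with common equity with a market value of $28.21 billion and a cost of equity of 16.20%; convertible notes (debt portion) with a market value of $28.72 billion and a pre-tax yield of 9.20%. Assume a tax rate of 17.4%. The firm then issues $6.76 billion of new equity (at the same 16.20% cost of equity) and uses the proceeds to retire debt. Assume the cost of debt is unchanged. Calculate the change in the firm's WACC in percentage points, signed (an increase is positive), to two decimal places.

Current WACC:
Total capital V = 28.21 + 28.72 = 56.93.
Equity: weight = 28.21/56.93 = 0.4955; cost = 16.2%.
Convertible notes (debt portion): weight = 28.72/56.93 = 0.5045; after-tax cost = 9.2% × (1 − 17.4%) = 7.5992%.
WACC = 0.4955 × 16.2000% + 0.5045 × 7.5992% = 11.8611%.
After the change:
Total capital V = 34.97 + 21.96 = 56.93.
Equity: weight = 34.97/56.93 = 0.6143; cost = 16.2%.
Convertible notes (debt portion): weight = 21.96/56.93 = 0.3857; after-tax cost = 9.2% × (1 − 17.4%) = 7.5992%.
WACC = 0.6143 × 16.2000% + 0.3857 × 7.5992% = 12.8824%.
Change in WACC = 12.8824% − 11.8611% = 1.0213 pp.

+1.02 pp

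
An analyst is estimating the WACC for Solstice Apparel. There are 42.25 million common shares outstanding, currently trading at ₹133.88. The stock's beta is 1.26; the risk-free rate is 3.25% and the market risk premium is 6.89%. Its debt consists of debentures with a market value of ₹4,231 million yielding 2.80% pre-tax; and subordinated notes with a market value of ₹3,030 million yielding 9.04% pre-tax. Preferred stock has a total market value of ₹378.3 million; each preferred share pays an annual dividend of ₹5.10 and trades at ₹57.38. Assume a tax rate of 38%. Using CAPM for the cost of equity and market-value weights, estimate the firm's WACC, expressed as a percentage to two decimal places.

Cost of equity via CAPM: Re = 3.25% + 1.26 × 6.89% = 11.9314%.
Cost of preferred: Rp = 5.1 / 57.38 = 8.8881%.
Market value of equity E = 133.88 × 42.25m = 5656.43m.
Total capital V = 5656.43 + 378.3 + 4231 + 3030 = 13295.73.
Equity: weight = 5656.43/13295.73 = 0.4254; cost = 11.9314%.
Preferred: weight = 378.3/13295.73 = 0.0285; cost = 8.8881%.
Debentures: weight = 4231/13295.73 = 0.3182; after-tax cost = 2.8% × (1 − 38%) = 1.7360%.
Subordinated notes: weight = 3030/13295.73 = 0.2279; after-tax cost = 9.04% × (1 − 38%) = 5.6048%.
WACC = 0.4254 × 11.9314% + 0.0285 × 8.8881% + 0.3182 × 1.7360% + 0.2279 × 5.6048% = 7.1586%.

7.16%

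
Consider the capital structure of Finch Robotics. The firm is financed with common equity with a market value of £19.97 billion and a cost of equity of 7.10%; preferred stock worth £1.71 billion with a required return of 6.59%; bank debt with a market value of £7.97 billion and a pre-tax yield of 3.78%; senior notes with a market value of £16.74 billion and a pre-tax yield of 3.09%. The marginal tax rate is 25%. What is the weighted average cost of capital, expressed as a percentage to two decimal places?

4.62%

Total capital V = 19.97 + 1.71 + 7.97 + 16.74 = 46.39.
Equity: weight = 19.97/46.39 = 0.4305; cost = 7.1%.
Preferred: weight = 1.71/46.39 = 0.0369; cost = 6.59%.
Bank debt: weight = 7.97/46.39 = 0.1718; after-tax cost = 3.78% × (1 − 25%) = 2.8350%.
Senior notes: weight = 16.74/46.39 = 0.3609; after-tax cost = 3.09% × (1 − 25%) = 2.3175%.
WACC = 0.4305 × 7.1000% + 0.0369 × 6.5900% + 0.1718 × 2.8350% + 0.3609 × 2.3175% = 4.6227%.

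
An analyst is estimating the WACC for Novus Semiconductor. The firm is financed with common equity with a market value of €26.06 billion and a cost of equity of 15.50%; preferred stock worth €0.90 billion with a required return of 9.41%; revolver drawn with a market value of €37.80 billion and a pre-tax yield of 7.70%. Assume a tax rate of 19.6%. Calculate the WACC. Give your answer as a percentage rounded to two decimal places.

Total capital V = 26.06 + 0.9 + 37.8 = 64.76.
Equity: weight = 26.06/64.76 = 0.4024; cost = 15.5%.
Preferred: weight = 0.9/64.76 = 0.0139; cost = 9.41%.
Revolver drawn: weight = 37.8/64.76 = 0.5837; after-tax cost = 7.7% × (1 − 19.6%) = 6.1908%.
WACC = 0.4024 × 15.5000% + 0.0139 × 9.4100% + 0.5837 × 6.1908% = 9.9816%.

9.98%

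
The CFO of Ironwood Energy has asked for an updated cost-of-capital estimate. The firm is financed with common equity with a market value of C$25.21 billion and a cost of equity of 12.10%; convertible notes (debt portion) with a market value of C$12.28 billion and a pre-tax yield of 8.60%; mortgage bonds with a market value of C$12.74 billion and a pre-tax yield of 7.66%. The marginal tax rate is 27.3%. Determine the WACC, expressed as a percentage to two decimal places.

Total capital V = 25.21 + 12.28 + 12.74 = 50.23.
Equity: weight = 25.21/50.23 = 0.5019; cost = 12.1%.
Convertible notes (debt portion): weight = 12.28/50.23 = 0.2445; after-tax cost = 8.6% × (1 − 27.3%) = 6.2522%.
Mortgage bonds: weight = 12.74/50.23 = 0.2536; after-tax cost = 7.66% × (1 − 27.3%) = 5.5688%.
WACC = 0.5019 × 12.1000% + 0.2445 × 6.2522% + 0.2536 × 5.5688% = 9.0138%.

9.01%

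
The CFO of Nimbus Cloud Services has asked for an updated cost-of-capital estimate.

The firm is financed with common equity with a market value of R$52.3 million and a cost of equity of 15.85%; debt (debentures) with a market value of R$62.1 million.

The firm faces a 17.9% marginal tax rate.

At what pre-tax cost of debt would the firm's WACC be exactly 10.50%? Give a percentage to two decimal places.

Total capital V = 52.3 + 62.1 = 114.4.
Equity weight = 52.3/114.4 = 0.4572.
Debentures weight = 62.1/114.4 = 0.5428.
Equity contribution = 0.4572 × 15.85% = 7.2461%.
Remaining for debt = 10.5% − 7.2461% = 3.2539%.
Rd × (1 − 17.9%) × 0.5428 = 3.2539%  ⇒  Rd = 7.3012%.

7.30%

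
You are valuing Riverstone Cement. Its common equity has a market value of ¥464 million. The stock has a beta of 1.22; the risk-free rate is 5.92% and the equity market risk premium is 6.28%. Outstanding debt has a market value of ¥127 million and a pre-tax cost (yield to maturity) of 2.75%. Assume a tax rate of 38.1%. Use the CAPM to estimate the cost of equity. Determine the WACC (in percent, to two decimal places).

11.03%

Cost of equity via CAPM: Re = 5.92% + 1.22 × 6.28% = 13.5816%.
Total capital V = 464 + 127 = 591.
Equity: weight = 464/591 = 0.7851; cost = 13.5816%.
Debt: weight = 127/591 = 0.2149; after-tax cost = 2.75% × (1 − 38.1%) = 1.7023%.
WACC = 0.7851 × 13.5816% + 0.2149 × 1.7023% = 11.0288%.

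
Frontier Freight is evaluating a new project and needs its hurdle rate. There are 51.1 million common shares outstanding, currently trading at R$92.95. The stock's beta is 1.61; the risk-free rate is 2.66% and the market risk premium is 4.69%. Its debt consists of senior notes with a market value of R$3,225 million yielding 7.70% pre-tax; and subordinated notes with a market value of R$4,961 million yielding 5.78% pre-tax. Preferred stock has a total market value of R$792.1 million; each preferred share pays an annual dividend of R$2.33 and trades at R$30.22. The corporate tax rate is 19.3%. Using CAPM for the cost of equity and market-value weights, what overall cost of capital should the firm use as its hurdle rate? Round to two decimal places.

Cost of equity via CAPM: Re = 2.66% + 1.61 × 4.69% = 10.2109%.
Cost of preferred: Rp = 2.33 / 30.22 = 7.7101%.
Market value of equity E = 92.95 × 51.1m = 4749.745m.
Total capital V = 4749.745 + 792.1 + 3225 + 4961 = 13727.845.
Equity: weight = 4749.745/13727.845 = 0.3460; cost = 10.2109%.
Preferred: weight = 792.1/13727.845 = 0.0577; cost = 7.7101%.
Senior notes: weight = 3225/13727.845 = 0.2349; after-tax cost = 7.7% × (1 − 19.3%) = 6.2139%.
Subordinated notes: weight = 4961/13727.845 = 0.3614; after-tax cost = 5.78% × (1 − 19.3%) = 4.6645%.
WACC = 0.3460 × 10.2109% + 0.0577 × 7.7101% + 0.2349 × 6.2139% + 0.3614 × 4.6645% = 7.1232%.

7.12%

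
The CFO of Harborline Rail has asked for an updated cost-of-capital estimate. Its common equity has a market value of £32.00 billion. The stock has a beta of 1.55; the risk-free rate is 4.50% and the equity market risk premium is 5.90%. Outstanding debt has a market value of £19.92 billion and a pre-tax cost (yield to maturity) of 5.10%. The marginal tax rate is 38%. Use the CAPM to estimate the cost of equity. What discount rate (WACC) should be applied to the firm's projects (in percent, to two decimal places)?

Cost of equity via CAPM: Re = 4.5% + 1.55 × 5.9% = 13.6450%.
Total capital V = 32 + 19.92 = 51.92.
Equity: weight = 32/51.92 = 0.6163; cost = 13.645%.
Debt: weight = 19.92/51.92 = 0.3837; after-tax cost = 5.1% × (1 − 38%) = 3.1620%.
WACC = 0.6163 × 13.6450% + 0.3837 × 3.1620% = 9.6230%.

9.62%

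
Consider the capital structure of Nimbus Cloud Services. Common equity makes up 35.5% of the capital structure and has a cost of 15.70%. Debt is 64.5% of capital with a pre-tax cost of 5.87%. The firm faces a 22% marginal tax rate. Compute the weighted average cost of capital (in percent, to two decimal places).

After-tax cost of debt = 5.87% × (1 − 22%) = 4.5786%.
WACC = 0.355 × 15.7000% + 0.645 × 4.5786% = 8.5267%.

8.53%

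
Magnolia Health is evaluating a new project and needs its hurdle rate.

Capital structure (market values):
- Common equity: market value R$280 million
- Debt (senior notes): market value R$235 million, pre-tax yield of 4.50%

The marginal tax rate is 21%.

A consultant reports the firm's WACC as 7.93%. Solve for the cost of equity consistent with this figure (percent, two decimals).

11.60%

Total capital V = 280 + 235 = 515.
Equity weight = 280/515 = 0.5437.
Senior notes weight = 235/515 = 0.4563.
Debt contribution = 0.4563 × 4.5% × (1 − 21%) = 1.6222%.
Required equity contribution = 7.93% − 1.6222% = 6.3078%.
Re = 6.3078% / 0.5437 = 11.6019%.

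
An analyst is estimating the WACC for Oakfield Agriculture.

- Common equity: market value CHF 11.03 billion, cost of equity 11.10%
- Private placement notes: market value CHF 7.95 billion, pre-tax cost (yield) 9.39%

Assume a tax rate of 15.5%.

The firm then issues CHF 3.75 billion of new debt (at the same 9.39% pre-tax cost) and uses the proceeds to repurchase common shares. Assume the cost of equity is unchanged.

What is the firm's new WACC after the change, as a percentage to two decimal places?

After the change:
Total capital V = 7.28 + 11.7 = 18.98.
Equity: weight = 7.28/18.98 = 0.3836; cost = 11.1%.
Private placement notes: weight = 11.7/18.98 = 0.6164; after-tax cost = 9.39% × (1 − 15.5%) = 7.9346%.
WACC = 0.3836 × 11.1000% + 0.6164 × 7.9346% = 9.1487%.

9.15%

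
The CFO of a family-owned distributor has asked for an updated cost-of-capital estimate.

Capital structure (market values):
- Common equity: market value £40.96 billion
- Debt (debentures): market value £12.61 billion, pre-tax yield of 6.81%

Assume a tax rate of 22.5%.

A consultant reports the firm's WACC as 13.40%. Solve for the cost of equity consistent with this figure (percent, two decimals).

15.90%

Total capital V = 40.96 + 12.61 = 53.57.
Equity weight = 40.96/53.57 = 0.7646.
Debentures weight = 12.61/53.57 = 0.2354.
Debt contribution = 0.2354 × 6.81% × (1 − 22.5%) = 1.2423%.
Required equity contribution = 13.4% − 1.2423% = 12.1577%.
Re = 12.1577% / 0.7646 = 15.9005%.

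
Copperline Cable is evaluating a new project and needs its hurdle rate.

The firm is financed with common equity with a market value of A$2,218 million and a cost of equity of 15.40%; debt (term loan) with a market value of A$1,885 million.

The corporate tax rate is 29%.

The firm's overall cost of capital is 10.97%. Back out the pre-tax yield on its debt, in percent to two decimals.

8.11%

Total capital V = 2218 + 1885 = 4103.
Equity weight = 2218/4103 = 0.5406.
Term loan weight = 1885/4103 = 0.4594.
Equity contribution = 0.5406 × 15.4% = 8.3249%.
Remaining for debt = 10.97% − 8.3249% = 2.6451%.
Rd × (1 − 29%) × 0.4594 = 2.6451%  ⇒  Rd = 8.1090%.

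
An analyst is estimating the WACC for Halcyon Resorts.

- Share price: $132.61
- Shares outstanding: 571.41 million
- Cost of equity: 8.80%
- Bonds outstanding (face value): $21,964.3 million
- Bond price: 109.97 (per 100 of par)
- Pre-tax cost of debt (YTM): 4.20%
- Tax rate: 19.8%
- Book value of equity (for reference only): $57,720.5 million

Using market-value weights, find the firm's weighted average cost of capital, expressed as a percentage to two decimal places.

7.49%

Market value of equity E = 132.61 × 571.41m = 75774.6801m. Market value of debt D = 21964.3m × 109.97/100 = 24154.14071m.
Total capital V = 75774.6801 + 24154.14071 = 99928.82081.
Equity: weight = 75774.6801/99928.82081 = 0.7583; cost = 8.8%.
Bonds outstanding: weight = 24154.14071/99928.82081 = 0.2417; after-tax cost = 4.2% × (1 − 19.8%) = 3.3684%.
WACC = 0.7583 × 8.8000% + 0.2417 × 3.3684% = 7.4871%.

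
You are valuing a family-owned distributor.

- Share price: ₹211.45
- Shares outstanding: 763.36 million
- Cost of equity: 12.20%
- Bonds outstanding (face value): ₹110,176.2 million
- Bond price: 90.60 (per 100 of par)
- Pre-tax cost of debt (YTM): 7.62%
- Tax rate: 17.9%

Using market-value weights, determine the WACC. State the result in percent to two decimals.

9.93%

Market value of equity E = 211.45 × 763.36m = 161412.472m. Market value of debt D = 110176.2m × 90.6/100 = 99819.6372m.
Total capital V = 161412.472 + 99819.6372 = 261232.1092.
Equity: weight = 161412.472/261232.1092 = 0.6179; cost = 12.2%.
Bonds outstanding: weight = 99819.6372/261232.1092 = 0.3821; after-tax cost = 7.62% × (1 − 17.9%) = 6.2560%.
WACC = 0.6179 × 12.2000% + 0.3821 × 6.2560% = 9.9287%.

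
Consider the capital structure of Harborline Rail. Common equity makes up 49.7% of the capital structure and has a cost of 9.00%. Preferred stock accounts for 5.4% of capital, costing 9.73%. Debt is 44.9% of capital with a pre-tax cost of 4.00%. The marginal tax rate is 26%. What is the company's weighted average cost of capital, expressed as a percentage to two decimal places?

After-tax cost of debt = 4% × (1 − 26%) = 2.9600%.
WACC = 0.497 × 9.0000% + 0.054 × 9.7300% + 0.449 × 2.9600% = 6.3275%.

6.33%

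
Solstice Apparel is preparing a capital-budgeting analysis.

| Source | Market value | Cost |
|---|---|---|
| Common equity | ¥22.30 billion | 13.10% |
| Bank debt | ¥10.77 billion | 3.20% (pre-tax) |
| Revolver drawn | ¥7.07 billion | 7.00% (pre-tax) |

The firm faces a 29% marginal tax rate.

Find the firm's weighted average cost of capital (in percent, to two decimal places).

8.76%

Total capital V = 22.3 + 10.77 + 7.07 = 40.14.
Equity: weight = 22.3/40.14 = 0.5556; cost = 13.1%.
Bank debt: weight = 10.77/40.14 = 0.2683; after-tax cost = 3.2% × (1 − 29%) = 2.2720%.
Revolver drawn: weight = 7.07/40.14 = 0.1761; after-tax cost = 7% × (1 − 29%) = 4.9700%.
WACC = 0.5556 × 13.1000% + 0.2683 × 2.2720% + 0.1761 × 4.9700% = 8.7628%.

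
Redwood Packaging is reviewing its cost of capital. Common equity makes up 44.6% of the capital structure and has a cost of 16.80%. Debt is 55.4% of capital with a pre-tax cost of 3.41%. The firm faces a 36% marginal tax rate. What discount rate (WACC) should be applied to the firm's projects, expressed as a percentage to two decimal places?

8.70%

After-tax cost of debt = 3.41% × (1 − 36%) = 2.1824%.
WACC = 0.446 × 16.8000% + 0.554 × 2.1824% = 8.7018%.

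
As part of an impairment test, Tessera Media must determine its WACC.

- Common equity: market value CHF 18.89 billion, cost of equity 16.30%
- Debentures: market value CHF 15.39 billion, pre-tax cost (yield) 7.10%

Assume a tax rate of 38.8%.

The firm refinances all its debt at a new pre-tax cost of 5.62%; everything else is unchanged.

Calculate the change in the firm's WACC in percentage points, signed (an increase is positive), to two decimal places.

-0.41 pp

Current WACC:
Total capital V = 18.89 + 15.39 = 34.28.
Equity: weight = 18.89/34.28 = 0.5511; cost = 16.3%.
Debentures: weight = 15.39/34.28 = 0.4489; after-tax cost = 7.1% × (1 − 38.8%) = 4.3452%.
WACC = 0.5511 × 16.3000% + 0.4489 × 4.3452% = 10.9329%.
After the change:
Total capital V = 18.89 + 15.39 = 34.28.
Equity: weight = 18.89/34.28 = 0.5511; cost = 16.3%.
Debentures: weight = 15.39/34.28 = 0.4489; after-tax cost = 5.62% × (1 − 38.8%) = 3.4394%.
WACC = 0.5511 × 16.3000% + 0.4489 × 3.4394% = 10.5263%.
Change in WACC = 10.5263% − 10.9329% = -0.4066 pp.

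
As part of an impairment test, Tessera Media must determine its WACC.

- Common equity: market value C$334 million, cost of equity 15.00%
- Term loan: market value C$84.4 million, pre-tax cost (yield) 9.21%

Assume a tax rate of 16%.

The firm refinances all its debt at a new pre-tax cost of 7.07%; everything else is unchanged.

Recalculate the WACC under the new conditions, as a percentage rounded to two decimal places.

13.17%

After the change:
Total capital V = 334 + 84.4 = 418.4.
Equity: weight = 334/418.4 = 0.7983; cost = 15%.
Term loan: weight = 84.4/418.4 = 0.2017; after-tax cost = 7.07% × (1 − 16%) = 5.9388%.
WACC = 0.7983 × 15.0000% + 0.2017 × 5.9388% = 13.1722%.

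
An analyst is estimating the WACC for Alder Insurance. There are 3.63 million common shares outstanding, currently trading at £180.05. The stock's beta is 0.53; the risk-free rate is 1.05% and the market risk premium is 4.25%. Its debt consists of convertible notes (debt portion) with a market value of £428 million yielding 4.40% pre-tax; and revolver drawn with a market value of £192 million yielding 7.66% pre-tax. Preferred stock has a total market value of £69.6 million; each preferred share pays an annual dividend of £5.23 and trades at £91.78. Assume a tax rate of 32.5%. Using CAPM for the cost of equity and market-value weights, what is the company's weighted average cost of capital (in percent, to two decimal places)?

Cost of equity via CAPM: Re = 1.05% + 0.53 × 4.25% = 3.3025%.
Cost of preferred: Rp = 5.23 / 91.78 = 5.6984%.
Market value of equity E = 180.05 × 3.63m = 653.5815m.
Total capital V = 653.5815 + 69.6 + 428 + 192 = 1343.1815.
Equity: weight = 653.5815/1343.1815 = 0.4866; cost = 3.3025%.
Preferred: weight = 69.6/1343.1815 = 0.0518; cost = 5.6984%.
Convertible notes (debt portion): weight = 428/1343.1815 = 0.3186; after-tax cost = 4.4% × (1 − 32.5%) = 2.9700%.
Revolver drawn: weight = 192/1343.1815 = 0.1429; after-tax cost = 7.66% × (1 − 32.5%) = 5.1705%.
WACC = 0.4866 × 3.3025% + 0.0518 × 5.6984% + 0.3186 × 2.9700% + 0.1429 × 5.1705% = 3.5877%.

3.59%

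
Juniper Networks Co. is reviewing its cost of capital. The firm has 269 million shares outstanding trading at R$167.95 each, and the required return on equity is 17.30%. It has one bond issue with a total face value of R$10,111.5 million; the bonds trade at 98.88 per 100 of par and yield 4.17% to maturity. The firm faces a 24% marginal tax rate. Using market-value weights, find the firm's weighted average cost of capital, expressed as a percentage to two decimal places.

Market value of equity E = 167.95 × 269m = 45178.55m. Market value of debt D = 10111.5m × 98.88/100 = 9998.2512m.
Total capital V = 45178.55 + 9998.2512 = 55176.8012.
Equity: weight = 45178.55/55176.8012 = 0.8188; cost = 17.3%.
Bonds outstanding: weight = 9998.2512/55176.8012 = 0.1812; after-tax cost = 4.17% × (1 − 24%) = 3.1692%.
WACC = 0.8188 × 17.3000% + 0.1812 × 3.1692% = 14.7394%.

14.74%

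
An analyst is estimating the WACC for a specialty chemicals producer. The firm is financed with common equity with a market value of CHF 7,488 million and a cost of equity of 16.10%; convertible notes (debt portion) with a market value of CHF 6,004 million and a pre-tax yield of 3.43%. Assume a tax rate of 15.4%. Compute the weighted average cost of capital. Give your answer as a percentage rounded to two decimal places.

10.23%

Total capital V = 7488 + 6004 = 13492.
Equity: weight = 7488/13492 = 0.5550; cost = 16.1%.
Convertible notes (debt portion): weight = 6004/13492 = 0.4450; after-tax cost = 3.43% × (1 − 15.4%) = 2.9018%.
WACC = 0.5550 × 16.1000% + 0.4450 × 2.9018% = 10.2267%.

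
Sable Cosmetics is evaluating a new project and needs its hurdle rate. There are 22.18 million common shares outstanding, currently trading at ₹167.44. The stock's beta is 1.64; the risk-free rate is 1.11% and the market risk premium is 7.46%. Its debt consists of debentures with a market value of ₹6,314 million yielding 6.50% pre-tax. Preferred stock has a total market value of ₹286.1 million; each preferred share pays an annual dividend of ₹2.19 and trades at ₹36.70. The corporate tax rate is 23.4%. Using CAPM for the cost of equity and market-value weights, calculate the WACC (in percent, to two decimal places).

8.02%

Cost of equity via CAPM: Re = 1.11% + 1.64 × 7.46% = 13.3444%.
Cost of preferred: Rp = 2.19 / 36.7 = 5.9673%.
Market value of equity E = 167.44 × 22.18m = 3713.8192m.
Total capital V = 3713.8192 + 286.1 + 6314 = 10313.9192.
Equity: weight = 3713.8192/10313.9192 = 0.3601; cost = 13.3444%.
Preferred: weight = 286.1/10313.9192 = 0.0277; cost = 5.9673%.
Debentures: weight = 6314/10313.9192 = 0.6122; after-tax cost = 6.5% × (1 − 23.4%) = 4.9790%.
WACC = 0.3601 × 13.3444% + 0.0277 × 5.9673% + 0.6122 × 4.9790% = 8.0186%.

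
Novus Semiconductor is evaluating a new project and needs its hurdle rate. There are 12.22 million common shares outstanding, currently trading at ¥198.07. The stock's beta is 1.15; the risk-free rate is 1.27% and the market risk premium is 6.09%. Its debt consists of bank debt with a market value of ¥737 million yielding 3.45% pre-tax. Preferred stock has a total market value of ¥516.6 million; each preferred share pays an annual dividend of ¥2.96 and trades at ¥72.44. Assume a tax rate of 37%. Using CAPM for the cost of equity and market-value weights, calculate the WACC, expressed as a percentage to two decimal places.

Cost of equity via CAPM: Re = 1.27% + 1.15 × 6.09% = 8.2735%.
Cost of preferred: Rp = 2.96 / 72.44 = 4.0861%.
Market value of equity E = 198.07 × 12.22m = 2420.4154m.
Total capital V = 2420.4154 + 516.6 + 737 = 3674.0154.
Equity: weight = 2420.4154/3674.0154 = 0.6588; cost = 8.2735%.
Preferred: weight = 516.6/3674.0154 = 0.1406; cost = 4.0861%.
Bank debt: weight = 737/3674.0154 = 0.2006; after-tax cost = 3.45% × (1 − 37%) = 2.1735%.
WACC = 0.6588 × 8.2735% + 0.1406 × 4.0861% + 0.2006 × 2.1735% = 6.4611%.

6.46%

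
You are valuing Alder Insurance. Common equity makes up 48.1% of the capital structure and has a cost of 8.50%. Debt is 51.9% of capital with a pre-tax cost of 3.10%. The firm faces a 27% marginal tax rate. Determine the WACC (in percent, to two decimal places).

5.26%

After-tax cost of debt = 3.1% × (1 − 27%) = 2.2630%.
WACC = 0.481 × 8.5000% + 0.519 × 2.2630% = 5.2630%.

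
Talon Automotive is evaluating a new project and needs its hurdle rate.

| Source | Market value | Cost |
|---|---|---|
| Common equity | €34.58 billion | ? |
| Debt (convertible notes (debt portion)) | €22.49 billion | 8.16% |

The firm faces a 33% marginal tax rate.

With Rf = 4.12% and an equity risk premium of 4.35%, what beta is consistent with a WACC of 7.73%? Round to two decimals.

1.17

Total capital V = 34.58 + 22.49 = 57.07.
Equity weight = 34.58/57.07 = 0.6059.
Convertible notes (debt portion) weight = 22.49/57.07 = 0.3941.
Debt contribution = 0.3941 × 8.16% × (1 − 33%) = 2.1545%.
Required equity contribution = 7.73% − 2.1545% = 5.5755%  ⇒  Re = 9.2017%.
CAPM: 9.2017% = 4.12% + β × 4.35%  ⇒  β = 1.1682.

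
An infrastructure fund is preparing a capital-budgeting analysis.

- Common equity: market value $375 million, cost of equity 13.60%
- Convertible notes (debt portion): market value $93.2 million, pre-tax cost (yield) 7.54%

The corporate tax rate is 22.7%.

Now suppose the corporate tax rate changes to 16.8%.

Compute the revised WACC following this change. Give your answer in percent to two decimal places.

12.14%

After the change:
Total capital V = 375 + 93.2 = 468.2.
Equity: weight = 375/468.2 = 0.8009; cost = 13.6%.
Convertible notes (debt portion): weight = 93.2/468.2 = 0.1991; after-tax cost = 7.54% × (1 − 16.8%) = 6.2733%.
WACC = 0.8009 × 13.6000% + 0.1991 × 6.2733% = 12.1415%.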